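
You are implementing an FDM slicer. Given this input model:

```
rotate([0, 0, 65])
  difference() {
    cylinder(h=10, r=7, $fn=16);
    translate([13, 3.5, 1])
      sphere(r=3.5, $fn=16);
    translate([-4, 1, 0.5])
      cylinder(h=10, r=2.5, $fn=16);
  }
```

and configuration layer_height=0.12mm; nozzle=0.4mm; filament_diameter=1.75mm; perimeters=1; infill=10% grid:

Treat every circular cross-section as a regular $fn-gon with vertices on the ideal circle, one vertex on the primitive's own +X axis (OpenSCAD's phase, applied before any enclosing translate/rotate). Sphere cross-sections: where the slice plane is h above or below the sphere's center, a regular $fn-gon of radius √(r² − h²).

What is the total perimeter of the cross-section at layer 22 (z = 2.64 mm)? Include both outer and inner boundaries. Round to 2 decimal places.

59.31 mm

At z = 2.64 mm: the cylinder: section is a regular 16-gon, circumradius r=7 (perimeter = 2·16·7.000·sin(180°/16) = 43.70 mm); the r=3.5 sphere at (13, 3.5) slices to a regular 16-gon of circumradius 3.092 (√(r²−h²) with h=1.64 from center) (perimeter = 2·16·3.092·sin(180°/16) = 19.30 mm); the cylinder at (-4, 1): section is a regular 16-gon, circumradius r=2.5 (perimeter = 2·16·2.500·sin(180°/16) = 15.61 mm); Subtracting the remaining from the first: starting from the r=7 cylinder, the r=3.5 sphere at (13, 3.5) misses the remaining region (no effect); the r=2.5 cylinder at (-4, 1) lies wholly inside it (removes its full 19.13 mm² and its 15.61 mm outline becomes a hole wall) — boundary (outer + 1 inner loop) = 59.31 mm; (rotated 65° about Z; rotation is an isometry so areas/perimeters/island counts are preserved). Overall, the cross-section is one region with 1 hole. Total boundary length (outer + inner) = 59.31 mm.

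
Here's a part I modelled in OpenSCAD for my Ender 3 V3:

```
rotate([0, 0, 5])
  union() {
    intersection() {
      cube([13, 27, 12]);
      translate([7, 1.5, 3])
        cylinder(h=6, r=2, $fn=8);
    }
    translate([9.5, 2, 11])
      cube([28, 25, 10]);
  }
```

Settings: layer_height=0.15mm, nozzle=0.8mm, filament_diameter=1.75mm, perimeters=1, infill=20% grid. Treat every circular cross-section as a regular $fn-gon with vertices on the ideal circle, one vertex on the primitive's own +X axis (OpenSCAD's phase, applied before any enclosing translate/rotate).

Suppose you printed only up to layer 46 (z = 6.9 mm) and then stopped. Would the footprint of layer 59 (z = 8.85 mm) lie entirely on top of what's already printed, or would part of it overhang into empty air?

Compare the two slices. At z = 6.9: the cube is present — its section is the full 13×27 rectangle (area 351.00 mm²); the cylinder at (7, 1.5): section is a regular 8-gon, circumradius r=2 (area = (8/2)·2.000²·sin(360°/8) = 11.31 mm²); After intersecting: the r=2 cylinder at (7, 1.5) partially overlaps the 13×27 cube; clipping to the common part keeps 10.71 mm² — area = 10.71 mm²; the cube at (9.5, 2) is not intersected at this z (z outside [11, 21]); Combining (union): only the result so far is present, so the union is just that shape — area = 10.71 mm²; (whole slice rotated 5° about Z — lengths, areas and connectivity unchanged). At z = 8.85: the cube is present — its section is the full 13×27 rectangle (area 351.00 mm²); the r=2 cylinder at (7, 1.5) gives a regular 8-gon of circumradius 2 (constant along its height) (area = (8/2)·2.000²·sin(360°/8) = 11.31 mm²); Taking the intersection: the r=2 cylinder at (7, 1.5) partially overlaps the 13×27 cube; clipping to the common part keeps 10.71 mm² — area = 10.71 mm²; the cube at (9.5, 2) is absent (z outside [11, 21]); Taking the union: only the result so far is present, so the union is just that shape — area = 10.71 mm²; (rotated 5° about Z; rotation is an isometry so areas/perimeters/island counts are preserved). Checking containment: the cross-section at z = 8.85 is a subset of the cross-section at z = 6.9.

entirely on top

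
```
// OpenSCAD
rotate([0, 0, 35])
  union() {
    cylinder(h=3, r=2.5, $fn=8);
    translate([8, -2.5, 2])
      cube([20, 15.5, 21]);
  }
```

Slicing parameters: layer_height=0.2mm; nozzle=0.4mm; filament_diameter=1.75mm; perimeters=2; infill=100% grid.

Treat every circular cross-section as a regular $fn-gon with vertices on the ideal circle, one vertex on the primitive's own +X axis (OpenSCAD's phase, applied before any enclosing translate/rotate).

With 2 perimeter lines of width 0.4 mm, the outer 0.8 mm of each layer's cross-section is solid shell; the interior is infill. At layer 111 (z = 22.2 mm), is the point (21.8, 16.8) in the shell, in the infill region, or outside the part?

At z = 22.2 mm: the cylinder is absent (z outside [0, 3]); the 20×15.5 cube at (8, -2.5) contributes its full rectangle; Combining (union): only the 20×15.5 cube at (8, -2.5) is present, so the union is just that shape — 1 connected region; (whole slice rotated 35° about Z — lengths, areas and connectivity unchanged). Overall, the cross-section is a single solid region. Undo the 35° rotation: the query point maps to (27.494, 1.258) in the un-rotated model frame. The nearest boundary edge runs (28.00, -2.50)→(28.00, 13.00); distance from the point to it = 0.51 mm. The point is inside the cross-section, 0.51 mm from the nearest boundary — within the 0.8 mm shell band (2 × 0.4).

shell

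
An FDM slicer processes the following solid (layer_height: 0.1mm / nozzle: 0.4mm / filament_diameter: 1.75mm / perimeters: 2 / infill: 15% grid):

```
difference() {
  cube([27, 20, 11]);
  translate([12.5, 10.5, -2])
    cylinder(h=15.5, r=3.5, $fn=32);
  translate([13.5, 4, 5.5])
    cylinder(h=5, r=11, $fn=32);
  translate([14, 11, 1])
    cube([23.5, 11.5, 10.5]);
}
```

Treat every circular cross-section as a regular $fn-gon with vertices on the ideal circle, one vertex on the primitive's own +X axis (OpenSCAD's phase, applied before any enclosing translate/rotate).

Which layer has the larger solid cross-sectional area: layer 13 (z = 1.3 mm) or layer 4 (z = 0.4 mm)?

layer 4 (z = 0.4 mm)

Layer 13 (z = 1.3): the cube (footprint 27×20) is included at this height (area 540.00 mm²); the cylinder at (12.5, 10.5): section is a regular 32-gon, circumradius r=3.5 (area = (32/2)·3.500²·sin(360°/32) = 38.24 mm²); the cylinder at (13.5, 4) does not reach this height (z outside [5.5, 10.5]); the cube at (14, 11) (footprint 23.5×11.5) is included at this height (area 270.25 mm²); Taking the first minus the rest: starting from the 27×20 cube (540.00 mm²), the r=3.5 cylinder at (12.5, 10.5) lies wholly inside it (removes its full 38.24 mm² and its 21.96 mm outline becomes a hole wall); the 23.5×11.5 cube at (14, 11) partially overlaps it — only the 113.50 mm² overlap (of its 270.25 mm²) is removed, clipping the outline — area = 388.27 mm². So its area = 388.27 mm². Layer 4 (z = 0.4): the cube is present — its section is the full 27×20 rectangle (area 540.00 mm²); the r=3.5 cylinder at (12.5, 10.5) gives a regular 32-gon of circumradius 3.5 (constant along its height) (area = (32/2)·3.500²·sin(360°/32) = 38.24 mm²); the cylinder at (13.5, 4) is not intersected at this z (z outside [5.5, 10.5]); the cube at (14, 11) is absent (z outside [1, 11.5]); After the difference (first − rest): starting from the 27×20 cube (540.00 mm²), the r=3.5 cylinder at (12.5, 10.5) lies wholly inside it (removes its full 38.24 mm² and its 21.96 mm outline becomes a hole wall) — area = 501.76 mm². So its area = 501.76 mm². Layer 4 is larger (501.76 vs 388.27 mm²).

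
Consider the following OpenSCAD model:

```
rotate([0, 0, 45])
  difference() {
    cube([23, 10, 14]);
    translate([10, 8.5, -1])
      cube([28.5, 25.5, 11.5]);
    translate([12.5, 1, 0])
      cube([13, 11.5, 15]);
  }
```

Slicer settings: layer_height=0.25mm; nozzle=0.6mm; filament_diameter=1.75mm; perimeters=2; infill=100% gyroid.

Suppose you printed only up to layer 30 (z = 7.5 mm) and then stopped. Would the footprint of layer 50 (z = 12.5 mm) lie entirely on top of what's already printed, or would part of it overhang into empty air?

part overhangs

Compare the two slices. At z = 7.5: the 23×10 cube contributes its full rectangle (area 230.00 mm²); the cube at (10, 8.5) is present — its section is the full 28.5×25.5 rectangle (area 726.75 mm²); the 13×11.5 cube at (12.5, 1) contributes its full rectangle (area 149.50 mm²); Taking the first minus the rest: starting from the 23×10 cube (230.00 mm²), the 28.5×25.5 cube at (10, 8.5) partially overlaps it — only the 19.50 mm² overlap (of its 726.75 mm²) is removed, clipping the outline; the 13×11.5 cube at (12.5, 1) partially overlaps it — only the 78.75 mm² overlap (of its 149.50 mm²) is removed, clipping the outline — area = 131.75 mm²; (rotated 45° about Z; rotation is an isometry so areas/perimeters/island counts are preserved). At z = 12.5: the cube is present — its section is the full 23×10 rectangle (area 230.00 mm²); the cube at (10, 8.5) does not reach this height (z outside [-1, 10.5]); the cube at (12.5, 1) is present — its section is the full 13×11.5 rectangle (area 149.50 mm²); Taking the first minus the rest: starting from the 23×10 cube (230.00 mm²), the 13×11.5 cube at (12.5, 1) partially overlaps it — only the 94.50 mm² overlap (of its 149.50 mm²) is removed, clipping the outline — area = 135.50 mm²; (rotated 45° about Z; rotation is an isometry so areas/perimeters/island counts are preserved). Checking containment: at z = 12.5 the cross-section extends beyond the z = 7.5 cross-section by about 3.75 mm².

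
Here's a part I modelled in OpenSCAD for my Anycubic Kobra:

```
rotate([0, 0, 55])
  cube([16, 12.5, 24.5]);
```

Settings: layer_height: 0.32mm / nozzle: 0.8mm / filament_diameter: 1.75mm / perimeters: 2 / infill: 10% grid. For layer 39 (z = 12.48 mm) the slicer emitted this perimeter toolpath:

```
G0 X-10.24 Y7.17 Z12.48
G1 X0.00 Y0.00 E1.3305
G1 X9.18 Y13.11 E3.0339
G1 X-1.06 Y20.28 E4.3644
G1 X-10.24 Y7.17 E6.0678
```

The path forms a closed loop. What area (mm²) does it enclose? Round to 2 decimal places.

200.07 mm²

Apply the shoelace formula to the sequence of (X, Y) vertices; enclosed area = 200.07 mm².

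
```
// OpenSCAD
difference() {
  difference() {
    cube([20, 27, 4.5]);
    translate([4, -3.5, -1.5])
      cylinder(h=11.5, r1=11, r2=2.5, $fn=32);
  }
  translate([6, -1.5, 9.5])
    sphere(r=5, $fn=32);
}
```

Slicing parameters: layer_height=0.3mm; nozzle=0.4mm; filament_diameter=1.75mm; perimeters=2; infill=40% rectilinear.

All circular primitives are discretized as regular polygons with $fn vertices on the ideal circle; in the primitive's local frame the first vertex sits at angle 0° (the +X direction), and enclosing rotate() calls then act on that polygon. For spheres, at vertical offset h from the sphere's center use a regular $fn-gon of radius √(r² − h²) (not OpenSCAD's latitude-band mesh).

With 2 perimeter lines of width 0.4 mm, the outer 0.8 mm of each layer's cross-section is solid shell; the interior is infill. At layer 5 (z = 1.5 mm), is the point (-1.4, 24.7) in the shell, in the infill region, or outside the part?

outside

At z = 1.5 mm: the 20×27 cube contributes its full rectangle; the cone at (4, -3.5) contributes a regular 32-gon of circumradius 8.783 (interpolated between r1=11 and r2=2.5 at t=0.261); After the difference (first − rest): starting from the 20×27 cube, the cone at (4, -3.5) partially overlaps it — only the 50.15 mm² overlap (of its 240.77 mm²) is removed, clipping the outline — 1 connected region; the sphere at (6, -1.5) is not intersected at this z (|z−center|=8.000 > r=5); After the difference (first − rest): none of the subtracted shapes is present at this height, so that combined region is unchanged — 1 connected region. Overall, the cross-section is a single solid region. The nearest boundary edge runs (0.00, 4.27)→(0.00, 27.00); distance from the point to it = 1.40 mm. The point is not inside any of the regions above, so it lies outside the cross-section (1.40 mm from the nearest boundary).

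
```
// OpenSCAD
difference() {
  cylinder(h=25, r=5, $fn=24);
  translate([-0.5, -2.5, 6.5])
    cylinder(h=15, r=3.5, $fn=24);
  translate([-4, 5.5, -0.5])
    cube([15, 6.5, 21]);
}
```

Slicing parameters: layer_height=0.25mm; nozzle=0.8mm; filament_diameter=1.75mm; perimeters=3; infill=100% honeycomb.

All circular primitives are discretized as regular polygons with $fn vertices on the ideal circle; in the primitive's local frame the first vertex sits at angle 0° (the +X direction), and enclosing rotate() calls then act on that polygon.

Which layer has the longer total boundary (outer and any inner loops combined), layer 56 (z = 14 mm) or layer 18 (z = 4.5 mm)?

Layer 56 (z = 14): the cylinder: section is a regular 24-gon, circumradius r=5 (perimeter = 2·24·5.000·sin(180°/24) = 31.33 mm); the r=3.5 cylinder at (-0.5, -2.5) gives a regular 24-gon of circumradius 3.5 (constant along its height) (perimeter = 2·24·3.500·sin(180°/24) = 21.93 mm); the cube at (-4, 5.5) (footprint 15×6.5) is included at this height (perimeter 43.00 mm); Taking the first minus the rest: starting from the r=5 cylinder, the r=3.5 cylinder at (-0.5, -2.5) partially overlaps it — only the 32.67 mm² overlap (of its 38.05 mm²) is removed, clipping the outline; the 15×6.5 cube at (-4, 5.5) misses the remaining region (no effect) — boundary = 37.64 mm. So its perimeter = 37.64 mm. Layer 18 (z = 4.5): the cylinder: section is a regular 24-gon, circumradius r=5 (perimeter = 2·24·5.000·sin(180°/24) = 31.33 mm); the cylinder at (-0.5, -2.5) does not reach this height (z outside [6.5, 21.5]); the cube at (-4, 5.5) is present — its section is the full 15×6.5 rectangle (perimeter 43.00 mm); After the difference (first − rest): starting from the r=5 cylinder, the 15×6.5 cube at (-4, 5.5) misses the remaining region (no effect) — boundary = 31.33 mm. So its perimeter = 31.33 mm. Layer 56 is larger (37.64 vs 31.33 mm).

layer 56 (z = 14 mm)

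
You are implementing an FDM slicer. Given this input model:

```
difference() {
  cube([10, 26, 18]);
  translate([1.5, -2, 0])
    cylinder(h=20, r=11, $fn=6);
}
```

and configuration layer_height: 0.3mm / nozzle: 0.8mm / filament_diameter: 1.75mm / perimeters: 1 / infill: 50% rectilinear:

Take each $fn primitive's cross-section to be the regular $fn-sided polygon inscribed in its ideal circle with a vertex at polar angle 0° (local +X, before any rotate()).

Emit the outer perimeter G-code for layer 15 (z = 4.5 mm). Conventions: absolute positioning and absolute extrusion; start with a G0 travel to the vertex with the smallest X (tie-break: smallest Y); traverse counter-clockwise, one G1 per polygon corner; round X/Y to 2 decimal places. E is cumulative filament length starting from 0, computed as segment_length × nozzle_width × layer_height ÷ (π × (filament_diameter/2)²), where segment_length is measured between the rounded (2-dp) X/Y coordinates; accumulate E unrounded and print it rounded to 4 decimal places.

G0 X0.00 Y7.53 Z4.50
G1 X7.00 Y7.53 E0.6985
G1 X10.00 Y2.33 E1.2975
G1 X10.00 Y26.00 E3.6593
G1 X0.00 Y26.00 E4.6571
G1 X0.00 Y7.53 E6.5000

At z = 4.5 mm: the cube is present — its section is the full 10×26 rectangle; the cylinder at (1.5, -2): section is a regular 6-gon, circumradius r=11; After the difference (first − rest): starting from the 10×26 cube, the r=11 cylinder at (1.5, -2) partially overlaps it — only the 67.47 mm² overlap (of its 314.37 mm²) is removed, clipping the outline — 1 connected region. The outline is a single polygon with 5 vertices. Extrusion per mm of travel: 0.8 × 0.3 / (π × 0.875²) = 0.099780. Accumulating E over each segment gives final E = 6.5000.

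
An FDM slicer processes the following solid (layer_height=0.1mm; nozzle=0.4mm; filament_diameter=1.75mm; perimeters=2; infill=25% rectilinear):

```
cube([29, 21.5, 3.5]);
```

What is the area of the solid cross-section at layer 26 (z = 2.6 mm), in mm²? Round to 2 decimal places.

623.50 mm²

At z = 2.6 mm: the 29×21.5 cube contributes its full rectangle (area 623.50 mm²). Overall, the cross-section is a single solid region. Net area = 623.50 mm².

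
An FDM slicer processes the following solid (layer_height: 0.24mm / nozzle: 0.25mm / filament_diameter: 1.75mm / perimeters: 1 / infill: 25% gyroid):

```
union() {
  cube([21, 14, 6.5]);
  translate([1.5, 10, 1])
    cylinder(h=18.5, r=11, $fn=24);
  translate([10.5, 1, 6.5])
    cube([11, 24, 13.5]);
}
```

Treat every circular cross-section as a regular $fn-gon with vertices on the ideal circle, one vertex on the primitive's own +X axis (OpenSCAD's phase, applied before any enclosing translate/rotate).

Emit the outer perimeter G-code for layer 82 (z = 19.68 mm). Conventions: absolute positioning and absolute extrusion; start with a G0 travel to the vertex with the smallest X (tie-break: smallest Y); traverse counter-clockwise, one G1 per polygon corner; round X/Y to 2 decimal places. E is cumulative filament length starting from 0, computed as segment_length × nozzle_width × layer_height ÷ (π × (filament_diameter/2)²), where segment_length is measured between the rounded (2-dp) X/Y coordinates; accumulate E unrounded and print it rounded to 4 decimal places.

At z = 19.68 mm: the cube is not intersected at this z (z outside [0, 6.5]); the cylinder at (1.5, 10) does not reach this height (z outside [1, 19.5]); the cube at (10.5, 1) (footprint 11×24) is included at this height; Combining (union): only the 11×24 cube at (10.5, 1) is present, so the union is just that shape — 1 connected region. The outline is a single polygon with 4 vertices. Extrusion per mm of travel: 0.25 × 0.24 / (π × 0.875²) = 0.024945. Accumulating E over each segment gives final E = 1.7462.

G0 X10.50 Y1.00 Z19.68
G1 X21.50 Y1.00 E0.2744
G1 X21.50 Y25.00 E0.8731
G1 X10.50 Y25.00 E1.1475
G1 X10.50 Y1.00 E1.7462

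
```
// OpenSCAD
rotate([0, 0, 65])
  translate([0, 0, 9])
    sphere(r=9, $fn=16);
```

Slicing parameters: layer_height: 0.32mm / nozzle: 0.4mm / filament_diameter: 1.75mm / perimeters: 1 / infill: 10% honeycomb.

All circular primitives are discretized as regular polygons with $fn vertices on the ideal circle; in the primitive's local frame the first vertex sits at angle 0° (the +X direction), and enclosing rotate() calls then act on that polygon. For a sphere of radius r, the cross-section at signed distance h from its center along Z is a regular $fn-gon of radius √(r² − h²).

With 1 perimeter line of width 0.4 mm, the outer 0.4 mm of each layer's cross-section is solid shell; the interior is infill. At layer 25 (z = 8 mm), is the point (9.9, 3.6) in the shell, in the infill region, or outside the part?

outside

At z = 8 mm: the sphere: section is a regular 16-gon, circumradius = √(r²−h²) = √(9²−1²) = 8.944; (whole slice rotated 65° about Z — lengths, areas and connectivity unchanged). Overall, the cross-section is a single solid region. Undo the 65° rotation: the query point maps to (7.447, -7.451) in the un-rotated model frame. The nearest boundary edge runs (3.42, -8.26)→(6.32, -6.32); distance from the point to it = 1.59 mm. The point is not inside any of the regions above, so it lies outside the cross-section (1.59 mm from the nearest boundary).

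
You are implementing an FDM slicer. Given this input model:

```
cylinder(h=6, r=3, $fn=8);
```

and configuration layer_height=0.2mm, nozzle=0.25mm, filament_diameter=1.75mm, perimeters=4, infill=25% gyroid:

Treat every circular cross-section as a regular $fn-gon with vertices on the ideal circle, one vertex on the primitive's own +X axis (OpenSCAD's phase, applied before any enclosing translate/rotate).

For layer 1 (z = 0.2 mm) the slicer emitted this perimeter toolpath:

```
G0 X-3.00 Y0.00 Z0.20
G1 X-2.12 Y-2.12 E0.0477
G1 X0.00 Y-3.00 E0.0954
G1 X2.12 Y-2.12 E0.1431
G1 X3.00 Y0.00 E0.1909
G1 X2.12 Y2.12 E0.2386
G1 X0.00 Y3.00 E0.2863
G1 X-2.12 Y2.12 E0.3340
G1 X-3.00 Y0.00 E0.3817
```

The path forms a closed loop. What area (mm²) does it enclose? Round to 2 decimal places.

Apply the shoelace formula to the sequence of (X, Y) vertices; enclosed area = 25.44 mm².

25.44 mm²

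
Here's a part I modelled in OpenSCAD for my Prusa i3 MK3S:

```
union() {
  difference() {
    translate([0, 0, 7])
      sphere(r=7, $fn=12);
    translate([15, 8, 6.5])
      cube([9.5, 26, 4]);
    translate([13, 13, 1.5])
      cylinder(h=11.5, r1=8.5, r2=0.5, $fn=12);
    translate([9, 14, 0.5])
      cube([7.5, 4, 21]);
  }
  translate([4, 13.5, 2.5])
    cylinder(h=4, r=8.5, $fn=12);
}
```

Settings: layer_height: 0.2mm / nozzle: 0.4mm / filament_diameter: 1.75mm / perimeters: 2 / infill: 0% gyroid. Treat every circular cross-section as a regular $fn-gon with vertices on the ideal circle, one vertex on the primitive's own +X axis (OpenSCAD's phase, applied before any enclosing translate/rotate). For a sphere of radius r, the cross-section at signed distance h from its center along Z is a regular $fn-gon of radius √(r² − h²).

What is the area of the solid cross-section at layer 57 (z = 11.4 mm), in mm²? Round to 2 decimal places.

At z = 11.4 mm: the sphere: section is a regular 12-gon, circumradius = √(r²−h²) = √(7²−4.4²) = 5.444 (area = (12/2)·5.444²·sin(360°/12) = 88.92 mm²); the cube at (15, 8) is absent (z outside [6.5, 10.5]); the cone at (13, 13): at t=0.861 of its height the radius interpolates to r₁+(r₂−r₁)t = 1.613, giving a regular 12-gon of that circumradius (area = (12/2)·1.613²·sin(360°/12) = 7.81 mm²); the cube at (9, 14) (footprint 7.5×4) is included at this height (area 30.00 mm²); After the difference (first − rest): starting from the r=7 sphere (88.92 mm²), the cone at (13, 13) misses the remaining region (no effect); the 7.5×4 cube at (9, 14) misses the remaining region (no effect) — area = 88.92 mm²; the cylinder at (4, 13.5) is not intersected at this z (z outside [2.5, 6.5]); Merging all regions: only the result so far is present, so the union is just that shape — area = 88.92 mm². Overall, the cross-section is a single solid region. Net area = 88.92 mm².

88.92 mm²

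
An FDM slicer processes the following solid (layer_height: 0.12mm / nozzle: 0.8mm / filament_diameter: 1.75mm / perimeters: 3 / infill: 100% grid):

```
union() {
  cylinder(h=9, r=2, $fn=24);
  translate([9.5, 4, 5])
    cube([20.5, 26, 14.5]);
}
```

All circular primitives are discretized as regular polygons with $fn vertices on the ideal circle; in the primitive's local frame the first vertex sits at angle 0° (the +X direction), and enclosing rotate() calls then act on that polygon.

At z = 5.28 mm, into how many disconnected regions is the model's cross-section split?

At z = 5.28 mm: the r=2 cylinder gives a regular 24-gon of circumradius 2 (constant along its height); the cube at (9.5, 4) is present — its section is the full 20.5×26 rectangle; Combining (union): the 2 present regions are separate (no shared area or edge), so areas and boundary lengths simply add and each stays a separate island — 2 connected regions. The result has 2 disconnected regions.

2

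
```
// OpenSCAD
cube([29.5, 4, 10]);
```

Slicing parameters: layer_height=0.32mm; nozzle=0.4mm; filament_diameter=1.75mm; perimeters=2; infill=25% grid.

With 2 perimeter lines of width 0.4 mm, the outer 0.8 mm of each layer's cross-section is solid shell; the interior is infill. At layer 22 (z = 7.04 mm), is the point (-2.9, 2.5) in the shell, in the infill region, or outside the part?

outside

At z = 7.04 mm: the cube (footprint 29.5×4) is included at this height. Overall, the cross-section is a single solid region. The nearest boundary edge runs (0.00, 4.00)→(0.00, 0.00); distance from the point to it = 2.90 mm. The point is not inside any of the regions above, so it lies outside the cross-section (2.90 mm from the nearest boundary).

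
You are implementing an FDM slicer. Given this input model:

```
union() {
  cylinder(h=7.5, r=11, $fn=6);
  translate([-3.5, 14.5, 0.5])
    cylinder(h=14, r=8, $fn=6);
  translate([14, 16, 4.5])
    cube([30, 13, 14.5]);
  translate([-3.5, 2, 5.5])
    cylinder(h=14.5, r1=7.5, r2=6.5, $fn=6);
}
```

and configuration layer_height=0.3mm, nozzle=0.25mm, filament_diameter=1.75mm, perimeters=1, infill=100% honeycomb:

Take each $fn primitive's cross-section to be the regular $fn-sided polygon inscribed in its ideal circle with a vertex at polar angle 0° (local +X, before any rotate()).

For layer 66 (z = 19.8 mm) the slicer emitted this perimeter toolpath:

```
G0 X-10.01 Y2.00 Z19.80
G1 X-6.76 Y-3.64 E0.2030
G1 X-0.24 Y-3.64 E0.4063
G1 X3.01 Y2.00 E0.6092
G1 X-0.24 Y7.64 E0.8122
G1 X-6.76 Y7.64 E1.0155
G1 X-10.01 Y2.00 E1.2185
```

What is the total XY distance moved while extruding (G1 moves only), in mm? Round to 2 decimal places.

39.08 mm

Sum the Euclidean lengths of each G1 segment: total = 39.08 mm.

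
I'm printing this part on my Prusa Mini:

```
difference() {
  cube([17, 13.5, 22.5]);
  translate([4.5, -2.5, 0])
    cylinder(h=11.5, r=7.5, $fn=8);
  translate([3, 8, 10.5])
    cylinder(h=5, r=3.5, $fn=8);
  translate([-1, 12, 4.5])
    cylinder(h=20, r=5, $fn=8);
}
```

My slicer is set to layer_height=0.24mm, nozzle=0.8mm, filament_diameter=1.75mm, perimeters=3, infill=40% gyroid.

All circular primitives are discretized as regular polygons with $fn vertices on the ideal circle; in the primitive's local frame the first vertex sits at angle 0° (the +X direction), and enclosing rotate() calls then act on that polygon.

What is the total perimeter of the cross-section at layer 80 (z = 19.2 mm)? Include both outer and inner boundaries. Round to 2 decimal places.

At z = 19.2 mm: the 17×13.5 cube contributes its full rectangle (perimeter 61.00 mm); the cylinder at (4.5, -2.5) is not intersected at this z (z outside [0, 11.5]); the cylinder at (3, 8) is absent (z outside [10.5, 15.5]); the r=5 cylinder at (-1, 12) gives a regular 8-gon of circumradius 5 (constant along its height) (perimeter = 2·8·5.000·sin(180°/8) = 30.61 mm); After the difference (first − rest): starting from the 17×13.5 cube, the r=5 cylinder at (-1, 12) partially overlaps it — only the 18.42 mm² overlap (of its 70.71 mm²) is removed, clipping the outline — boundary = 59.73 mm. Overall, the cross-section is a single solid region. Total boundary length (outer) = 59.73 mm.

59.73 mm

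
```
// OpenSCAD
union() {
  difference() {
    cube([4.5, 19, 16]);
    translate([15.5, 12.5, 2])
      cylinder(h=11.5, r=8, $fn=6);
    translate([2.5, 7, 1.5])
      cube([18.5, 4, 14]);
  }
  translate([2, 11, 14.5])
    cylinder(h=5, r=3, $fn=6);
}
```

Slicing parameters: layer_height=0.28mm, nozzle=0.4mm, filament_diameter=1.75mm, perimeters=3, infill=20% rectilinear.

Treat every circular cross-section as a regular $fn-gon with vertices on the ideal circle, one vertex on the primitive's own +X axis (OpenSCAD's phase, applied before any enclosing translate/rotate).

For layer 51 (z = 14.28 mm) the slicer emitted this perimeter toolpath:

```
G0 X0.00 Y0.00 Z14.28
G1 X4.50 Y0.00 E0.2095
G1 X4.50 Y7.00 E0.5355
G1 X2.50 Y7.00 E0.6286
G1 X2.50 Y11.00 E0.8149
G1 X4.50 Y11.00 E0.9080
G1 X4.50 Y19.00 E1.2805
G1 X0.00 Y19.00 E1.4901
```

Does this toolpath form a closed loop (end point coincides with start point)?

Start point (G0): (0.00, 0.00). End point (last G1): the path does not return to the start — open.

no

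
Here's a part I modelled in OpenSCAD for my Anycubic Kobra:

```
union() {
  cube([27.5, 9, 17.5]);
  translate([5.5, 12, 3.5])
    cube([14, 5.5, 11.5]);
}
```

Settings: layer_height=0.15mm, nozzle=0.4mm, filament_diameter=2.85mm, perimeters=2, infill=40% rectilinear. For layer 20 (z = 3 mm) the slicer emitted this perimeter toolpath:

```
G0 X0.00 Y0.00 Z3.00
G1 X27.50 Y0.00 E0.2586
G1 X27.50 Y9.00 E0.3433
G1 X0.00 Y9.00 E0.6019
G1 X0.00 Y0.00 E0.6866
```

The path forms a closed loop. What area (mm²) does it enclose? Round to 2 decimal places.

247.50 mm²

Apply the shoelace formula to the sequence of (X, Y) vertices; enclosed area = 247.50 mm².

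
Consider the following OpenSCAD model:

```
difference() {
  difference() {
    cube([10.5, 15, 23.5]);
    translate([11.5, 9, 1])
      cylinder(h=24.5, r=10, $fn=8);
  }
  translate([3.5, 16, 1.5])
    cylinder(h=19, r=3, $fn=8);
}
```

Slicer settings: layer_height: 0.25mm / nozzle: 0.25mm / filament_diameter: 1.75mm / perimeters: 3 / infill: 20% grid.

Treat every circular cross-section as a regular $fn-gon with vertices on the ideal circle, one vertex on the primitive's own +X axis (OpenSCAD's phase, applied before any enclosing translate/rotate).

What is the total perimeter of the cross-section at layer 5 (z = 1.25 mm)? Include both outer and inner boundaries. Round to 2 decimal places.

47.26 mm

At z = 1.25 mm: the 10.5×15 cube contributes its full rectangle (perimeter 51.00 mm); the r=10 cylinder at (11.5, 9) gives a regular 8-gon of circumradius 10 (constant along its height) (perimeter = 2·8·10.000·sin(180°/8) = 61.23 mm); After the difference (first − rest): starting from the 10.5×15 cube, the r=10 cylinder at (11.5, 9) partially overlaps it — only the 107.05 mm² overlap (of its 282.84 mm²) is removed, clipping the outline — boundary = 47.26 mm; the cylinder at (3.5, 16) does not reach this height (z outside [1.5, 20.5]); Taking the first minus the rest: none of the subtracted shapes is present at this height, so the result so far is unchanged — boundary = 47.26 mm. Overall, the cross-section is a single solid region. Total boundary length (outer) = 47.26 mm.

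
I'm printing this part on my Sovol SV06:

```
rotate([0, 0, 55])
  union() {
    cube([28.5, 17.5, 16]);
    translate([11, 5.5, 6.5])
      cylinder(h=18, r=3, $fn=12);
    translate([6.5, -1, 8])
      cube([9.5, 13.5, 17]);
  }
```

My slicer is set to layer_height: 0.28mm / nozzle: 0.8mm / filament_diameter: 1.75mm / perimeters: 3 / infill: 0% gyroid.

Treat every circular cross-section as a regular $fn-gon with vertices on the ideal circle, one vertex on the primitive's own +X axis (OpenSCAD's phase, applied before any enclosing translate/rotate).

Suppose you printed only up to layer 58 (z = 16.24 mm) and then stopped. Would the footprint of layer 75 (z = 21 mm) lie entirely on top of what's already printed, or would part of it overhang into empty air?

Compare the two slices. At z = 16.24: the cube is not intersected at this z (z outside [0, 16]); the cylinder at (11, 5.5): section is a regular 12-gon, circumradius r=3 (area = (12/2)·3.000²·sin(360°/12) = 27.00 mm²); the cube at (6.5, -1) (footprint 9.5×13.5) is included at this height (area 128.25 mm²); Merging all regions: the r=3 cylinder at (11, 5.5) lies entirely inside the 9.5×13.5 cube at (6.5, -1), so the union is just the 9.5×13.5 cube at (6.5, -1) — area = 128.25 mm²; (whole slice rotated 55° about Z — lengths, areas and connectivity unchanged). At z = 21: the cube is not intersected at this z (z outside [0, 16]); the r=3 cylinder at (11, 5.5) contributes a regular 12-gon of circumradius 3 (area = (12/2)·3.000²·sin(360°/12) = 27.00 mm²); the cube at (6.5, -1) (footprint 9.5×13.5) is included at this height (area 128.25 mm²); Taking the union: the r=3 cylinder at (11, 5.5) lies entirely inside the 9.5×13.5 cube at (6.5, -1), so the union is just the 9.5×13.5 cube at (6.5, -1) — area = 128.25 mm²; (whole slice rotated 55° about Z — lengths, areas and connectivity unchanged). Checking containment: the cross-section at z = 21 is a subset of the cross-section at z = 16.24.

entirely on top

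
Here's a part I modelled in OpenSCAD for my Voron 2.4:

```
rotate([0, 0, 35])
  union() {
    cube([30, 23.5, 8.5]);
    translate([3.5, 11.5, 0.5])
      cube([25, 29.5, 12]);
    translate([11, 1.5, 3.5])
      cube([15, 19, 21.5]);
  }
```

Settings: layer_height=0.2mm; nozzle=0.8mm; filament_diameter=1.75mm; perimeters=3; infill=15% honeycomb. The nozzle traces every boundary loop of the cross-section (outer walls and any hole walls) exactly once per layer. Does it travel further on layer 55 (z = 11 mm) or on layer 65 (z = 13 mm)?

Layer 55 (z = 11): the cube is absent (z outside [0, 8.5]); the cube at (3.5, 11.5) (footprint 25×29.5) is included at this height (perimeter 109.00 mm); the cube at (11, 1.5) (footprint 15×19) is included at this height (perimeter 68.00 mm); Taking the union: the regions partially overlap (shared area 135.00 mm²), so the edge portions inside another operand are dropped and the merged outline is re-measured after clipping — boundary = 129.00 mm; (whole slice rotated 35° about Z — lengths, areas and connectivity unchanged). So its perimeter = 129.00 mm. Layer 65 (z = 13): the cube does not reach this height (z outside [0, 8.5]); the cube at (3.5, 11.5) is not intersected at this z (z outside [0.5, 12.5]); the 15×19 cube at (11, 1.5) contributes its full rectangle (perimeter 68.00 mm); Merging all regions: only the 15×19 cube at (11, 1.5) is present, so the union is just that shape — boundary = 68.00 mm; (whole slice rotated 35° about Z — lengths, areas and connectivity unchanged). So its perimeter = 68.00 mm. Layer 55 is larger (129.00 vs 68.00 mm).

layer 55 (z = 11 mm)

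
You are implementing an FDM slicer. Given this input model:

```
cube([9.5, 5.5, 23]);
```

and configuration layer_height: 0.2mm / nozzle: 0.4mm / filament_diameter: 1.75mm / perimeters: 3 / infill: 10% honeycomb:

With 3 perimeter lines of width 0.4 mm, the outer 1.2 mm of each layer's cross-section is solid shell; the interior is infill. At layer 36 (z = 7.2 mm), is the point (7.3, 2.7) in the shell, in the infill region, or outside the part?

At z = 7.2 mm: the cube is present — its section is the full 9.5×5.5 rectangle. Overall, the cross-section is a single solid region. The nearest boundary edge runs (9.50, 0.00)→(9.50, 5.50); distance from the point to it = 2.20 mm. The point is inside the cross-section and 2.20 mm from the nearest boundary — more than the 1.2 mm shell width (3 × 0.4), so it's in the infill interior.

infill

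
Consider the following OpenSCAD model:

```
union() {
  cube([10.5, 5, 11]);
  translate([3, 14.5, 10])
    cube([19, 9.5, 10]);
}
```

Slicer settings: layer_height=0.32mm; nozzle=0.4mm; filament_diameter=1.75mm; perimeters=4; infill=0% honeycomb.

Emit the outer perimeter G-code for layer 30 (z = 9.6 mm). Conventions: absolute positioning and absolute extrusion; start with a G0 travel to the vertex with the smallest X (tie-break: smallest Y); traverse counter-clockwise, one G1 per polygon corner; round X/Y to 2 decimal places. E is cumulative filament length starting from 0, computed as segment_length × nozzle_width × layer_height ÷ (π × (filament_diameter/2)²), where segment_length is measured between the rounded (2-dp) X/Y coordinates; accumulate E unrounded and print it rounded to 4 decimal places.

G0 X0.00 Y0.00 Z9.60
G1 X10.50 Y0.00 E0.5588
G1 X10.50 Y5.00 E0.8249
G1 X0.00 Y5.00 E1.3836
G1 X0.00 Y0.00 E1.6497

At z = 9.6 mm: the 10.5×5 cube contributes its full rectangle; the cube at (3, 14.5) is absent (z outside [10, 20]); Taking the union: only the 10.5×5 cube is present, so the union is just that shape — 1 connected region. The outline is a single polygon with 4 vertices. Extrusion per mm of travel: 0.4 × 0.32 / (π × 0.875²) = 0.053216. Accumulating E over each segment gives final E = 1.6497.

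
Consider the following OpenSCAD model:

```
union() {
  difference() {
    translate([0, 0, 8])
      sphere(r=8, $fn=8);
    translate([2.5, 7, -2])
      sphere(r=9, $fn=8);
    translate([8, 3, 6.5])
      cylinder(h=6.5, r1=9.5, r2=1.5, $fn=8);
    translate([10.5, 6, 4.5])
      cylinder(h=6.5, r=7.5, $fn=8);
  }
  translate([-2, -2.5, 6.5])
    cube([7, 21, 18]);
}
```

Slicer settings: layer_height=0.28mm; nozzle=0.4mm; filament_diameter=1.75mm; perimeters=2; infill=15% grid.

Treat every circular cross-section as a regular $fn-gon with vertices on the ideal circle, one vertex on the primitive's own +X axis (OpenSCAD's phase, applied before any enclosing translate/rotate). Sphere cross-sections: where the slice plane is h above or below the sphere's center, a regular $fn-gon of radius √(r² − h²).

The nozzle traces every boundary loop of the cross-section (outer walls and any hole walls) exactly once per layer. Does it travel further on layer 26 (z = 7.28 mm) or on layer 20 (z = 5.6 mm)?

layer 26 (z = 7.28 mm)

Layer 26 (z = 7.28): the sphere: section is a regular 8-gon, circumradius = √(r²−h²) = √(8²−0.72²) = 7.968 (perimeter = 2·8·7.968·sin(180°/8) = 48.78 mm); the sphere at (2.5, 7) does not reach this height (|z−center|=9.280 > r=9); the cone at (8, 3): at t=0.120 of its height the radius interpolates to r₁+(r₂−r₁)t = 8.540, giving a regular 8-gon of that circumradius (perimeter = 2·8·8.540·sin(180°/8) = 52.29 mm); the cylinder at (10.5, 6): section is a regular 8-gon, circumradius r=7.5 (perimeter = 2·8·7.500·sin(180°/8) = 45.92 mm); After the difference (first − rest): starting from the r=8 sphere, the cone at (8, 3) partially overlaps it — only the 64.86 mm² overlap (of its 206.28 mm²) is removed, clipping the outline; the r=7.5 cylinder at (10.5, 6) misses the remaining region (no effect) — boundary = 48.60 mm; the cube at (-2, -2.5) is present — its section is the full 7×21 rectangle (perimeter 56.00 mm); Taking the union: the regions partially overlap (shared area 25.42 mm²), so the edge portions inside another operand are dropped and the merged outline is re-measured after clipping — boundary = 76.91 mm. So its perimeter = 76.91 mm. Layer 20 (z = 5.6): the sphere: section is a regular 8-gon, circumradius = √(r²−h²) = √(8²−2.4²) = 7.632 (perimeter = 2·8·7.632·sin(180°/8) = 46.73 mm); the r=9 sphere at (2.5, 7) slices to a regular 8-gon of circumradius 4.821 (√(r²−h²) with h=7.6 from center) (perimeter = 2·8·4.821·sin(180°/8) = 29.52 mm); the cone at (8, 3) is not intersected at this z (z outside [6.5, 13]); the cylinder at (10.5, 6): section is a regular 8-gon, circumradius r=7.5 (perimeter = 2·8·7.500·sin(180°/8) = 45.92 mm); Subtracting the remaining from the first: starting from the r=8 sphere, the r=9 sphere at (2.5, 7) partially overlaps it — only the 27.10 mm² overlap (of its 65.73 mm²) is removed, clipping the outline; the r=7.5 cylinder at (10.5, 6) partially overlaps it — only the 6.71 mm² overlap (of its 159.10 mm²) is removed, clipping the outline — boundary = 46.29 mm; the cube at (-2, -2.5) does not reach this height (z outside [6.5, 24.5]); Merging all regions: only that combined region is present, so the union is just that shape — boundary = 46.29 mm. So its perimeter = 46.29 mm. Layer 26 is larger (76.91 vs 46.29 mm).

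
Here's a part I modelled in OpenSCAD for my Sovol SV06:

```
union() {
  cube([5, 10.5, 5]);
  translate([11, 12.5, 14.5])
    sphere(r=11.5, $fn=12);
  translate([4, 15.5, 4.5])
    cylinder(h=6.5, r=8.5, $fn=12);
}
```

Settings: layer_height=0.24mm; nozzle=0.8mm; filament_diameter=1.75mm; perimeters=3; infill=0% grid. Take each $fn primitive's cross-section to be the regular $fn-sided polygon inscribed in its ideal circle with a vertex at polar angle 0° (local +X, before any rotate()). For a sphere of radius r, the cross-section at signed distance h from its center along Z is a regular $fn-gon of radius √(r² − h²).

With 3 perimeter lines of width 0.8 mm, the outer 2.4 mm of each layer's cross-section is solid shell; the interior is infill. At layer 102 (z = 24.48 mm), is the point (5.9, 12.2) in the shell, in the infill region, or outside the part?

At z = 24.48 mm: the cube is not intersected at this z (z outside [0, 5]); the sphere at (11, 12.5): section is a regular 12-gon, circumradius = √(r²−h²) = √(11.5²−9.98²) = 5.714; the cylinder at (4, 15.5) is absent (z outside [4.5, 11]); Merging all regions: only the r=11.5 sphere at (11, 12.5) is present, so the union is just that shape — 1 connected region. Overall, the cross-section is a single solid region. The nearest boundary edge runs (5.29, 12.50)→(6.05, 9.64); distance from the point to it = 0.52 mm. The point is inside the cross-section, 0.52 mm from the nearest boundary — within the 2.4 mm shell band (3 × 0.8).

shell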